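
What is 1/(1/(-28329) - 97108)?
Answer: -28329/2750972533 ≈ -1.0298e-5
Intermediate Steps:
1/(1/(-28329) - 97108) = 1/(-1/28329 - 97108) = 1/(-2750972533/28329) = -28329/2750972533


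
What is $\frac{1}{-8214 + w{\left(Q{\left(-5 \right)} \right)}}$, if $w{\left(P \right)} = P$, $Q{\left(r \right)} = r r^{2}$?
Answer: $- \frac{1}{8339} \approx -0.00011992$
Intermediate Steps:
$Q{\left(r \right)} = r^{3}$
$\frac{1}{-8214 + w{\left(Q{\left(-5 \right)} \right)}} = \frac{1}{-8214 + \left(-5\right)^{3}} = \frac{1}{-8214 - 125} = \frac{1}{-8339} = - \frac{1}{8339}$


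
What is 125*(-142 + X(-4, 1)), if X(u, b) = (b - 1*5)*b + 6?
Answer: -17500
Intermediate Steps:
X(u, b) = 6 + b*(-5 + b) (X(u, b) = (b - 5)*b + 6 = (-5 + b)*b + 6 = b*(-5 + b) + 6 = 6 + b*(-5 + b))
125*(-142 + X(-4, 1)) = 125*(-142 + (6 + 1² - 5*1)) = 125*(-142 + (6 + 1 - 5)) = 125*(-142 + 2) = 125*(-140) = -17500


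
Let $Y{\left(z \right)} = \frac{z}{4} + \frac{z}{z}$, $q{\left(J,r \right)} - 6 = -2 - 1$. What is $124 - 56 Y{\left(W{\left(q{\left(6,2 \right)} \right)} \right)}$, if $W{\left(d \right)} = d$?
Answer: $26$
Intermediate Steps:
$q{\left(J,r \right)} = 3$ ($q{\left(J,r \right)} = 6 - 3 = 3$)
$Y{\left(z \right)} = 1 + \frac{z}{4}$ ($Y{\left(z \right)} = z \frac{1}{4} + 1 = \frac{z}{4} + 1 = 1 + \frac{z}{4}$)
$124 - 56 Y{\left(W{\left(q{\left(6,2 \right)} \right)} \right)} = 124 - 56 \left(1 + \frac{1}{4} \cdot 3\right) = 124 - 56 \left(1 + \frac{3}{4}\right) = 124 - 98 = 26$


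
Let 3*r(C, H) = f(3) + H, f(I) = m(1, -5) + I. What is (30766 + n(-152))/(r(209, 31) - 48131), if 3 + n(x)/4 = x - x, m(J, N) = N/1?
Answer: -46131/72182 ≈ -0.63909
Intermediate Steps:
m(J, N) = N (m(J, N) = N*1 = N)
f(I) = -5 + I
n(x) = -12 (n(x) = -12 + 4*(x - x) = -12 + 4*0 = -12 + 0 = -12)
r(C, H) = -⅔ + H/3 (r(C, H) = ((-5 + 3) + H)/3 = (-2 + H)/3 = -⅔ + H/3)
(30766 + n(-152))/(r(209, 31) - 48131) = (30766 - 12)/((-⅔ + (⅓)*31) - 48131) = 30754/((-⅔ + 31/3) - 48131) = 30754/(29/3 - 48131) = 30754/(-144364/3) = 30754*(-3/144364) = -46131/72182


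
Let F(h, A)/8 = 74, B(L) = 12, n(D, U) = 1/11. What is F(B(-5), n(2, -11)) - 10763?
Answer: -10171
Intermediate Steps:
n(D, U) = 1/11
F(h, A) = 592 (F(h, A) = 8*74 = 592)
F(B(-5), n(2, -11)) - 10763 = 592 - 10763 = -10171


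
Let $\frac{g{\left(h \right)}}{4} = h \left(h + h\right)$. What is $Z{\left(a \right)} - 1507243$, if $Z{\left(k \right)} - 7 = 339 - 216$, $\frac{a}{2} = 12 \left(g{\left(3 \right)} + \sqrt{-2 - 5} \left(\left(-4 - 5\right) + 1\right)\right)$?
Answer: $-1507113$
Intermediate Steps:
$g{\left(h \right)} = 8 h^{2}$ ($g{\left(h \right)} = 4 h \left(h + h\right) = 4 h 2 h = 4 \cdot 2 h^{2} = 8 h^{2}$)
$a = 1728 - 192 i \sqrt{7}$ ($a = 2 \cdot 12 \left(8 \cdot 3^{2} + \sqrt{-2 - 5} \left(\left(-4 - 5\right) + 1\right)\right) = 2 \cdot 12 \left(8 \cdot 9 + \sqrt{-7} \left(\left(-4 - 5\right) + 1\right)\right) = 2 \cdot 12 \left(72 + i \sqrt{7} \left(-9 + 1\right)\right) = 2 \cdot 12 \left(72 + i \sqrt{7} \left(-8\right)\right) = 2 \cdot 12 \left(72 - 8 i \sqrt{7}\right) = 2 \left(864 - 96 i \sqrt{7}\right) = 1728 - 192 i \sqrt{7} \approx 1728.0 - 507.98 i$)
$Z{\left(k \right)} = 130$ ($Z{\left(k \right)} = 7 + \left(339 - 216\right) = 7 + 123 = 130$)
$Z{\left(a \right)} - 1507243 = 130 - 1507243 = -1507113$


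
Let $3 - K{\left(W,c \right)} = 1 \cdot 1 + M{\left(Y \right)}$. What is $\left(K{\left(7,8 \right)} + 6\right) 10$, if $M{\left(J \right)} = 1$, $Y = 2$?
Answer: $70$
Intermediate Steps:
$K{\left(W,c \right)} = 1$ ($K{\left(W,c \right)} = 3 - \left(1 \cdot 1 + 1\right) = 3 - \left(1 + 1\right) = 3 - 2 = 1$)
$\left(K{\left(7,8 \right)} + 6\right) 10 = \left(1 + 6\right) 10 = 7 \cdot 10 = 70$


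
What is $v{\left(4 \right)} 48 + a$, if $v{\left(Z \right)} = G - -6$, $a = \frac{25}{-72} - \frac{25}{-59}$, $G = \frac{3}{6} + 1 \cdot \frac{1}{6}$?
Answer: $\frac{1359685}{4248} \approx 320.08$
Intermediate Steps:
$G = \frac{2}{3}$ ($G = 3 \cdot \frac{1}{6} + 1 \cdot \frac{1}{6} = \frac{1}{2} + \frac{1}{6} = \frac{2}{3} \approx 0.66667$)
$a = \frac{325}{4248}$ ($a = 25 \left(- \frac{1}{72}\right) - - \frac{25}{59} = - \frac{25}{72} + \frac{25}{59} = \frac{325}{4248} \approx 0.076507$)
$v{\left(Z \right)} = \frac{20}{3}$ ($v{\left(Z \right)} = \frac{2}{3} - -6 = \frac{2}{3} + 6 = \frac{20}{3}$)
$v{\left(4 \right)} 48 + a = \frac{20}{3} \cdot 48 + \frac{325}{4248} = 320 + \frac{325}{4248} = \frac{1359685}{4248}$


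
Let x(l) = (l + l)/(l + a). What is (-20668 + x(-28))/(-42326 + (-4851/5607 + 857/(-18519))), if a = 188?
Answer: 681307769097/1395256690040 ≈ 0.48830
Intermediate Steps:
x(l) = 2*l/(188 + l) (x(l) = (l + l)/(l + 188) = (2*l)/(188 + l) = 2*l/(188 + l))
(-20668 + x(-28))/(-42326 + (-4851/5607 + 857/(-18519))) = (-20668 + 2*(-28)/(188 - 28))/(-42326 + (-4851/5607 + 857/(-18519))) = (-20668 + 2*(-28)/160)/(-42326 + (-4851*1/5607 + 857*(-1/18519))) = (-20668 + 2*(-28)*(1/160))/(-42326 + (-77/89 - 857/18519)) = (-20668 - 7/20)/(-42326 - 1502236/1648191) = -413367/(20*(-69762834502/1648191)) = -413367/20*(-1648191/69762834502) = 681307769097/1395256690040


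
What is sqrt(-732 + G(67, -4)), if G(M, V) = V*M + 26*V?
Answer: 4*I*sqrt(69) ≈ 33.227*I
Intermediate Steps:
G(M, V) = 26*V + M*V (G(M, V) = M*V + 26*V = 26*V + M*V)
sqrt(-732 + G(67, -4)) = sqrt(-732 - 4*(26 + 67)) = sqrt(-732 - 4*93) = sqrt(-732 - 372) = sqrt(-1104) = 4*I*sqrt(69)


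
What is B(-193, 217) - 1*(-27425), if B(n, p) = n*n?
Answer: 64674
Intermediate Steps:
B(n, p) = n²
B(-193, 217) - 1*(-27425) = (-193)² - 1*(-27425) = 37249 + 27425 = 64674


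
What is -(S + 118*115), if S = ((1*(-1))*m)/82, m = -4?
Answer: -556372/41 ≈ -13570.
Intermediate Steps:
S = 2/41 (S = ((1*(-1))*(-4))/82 = -1*(-4)*(1/82) = 4*(1/82) = 2/41 ≈ 0.048781)
-(S + 118*115) = -(2/41 + 118*115) = -(2/41 + 13570) = -1*556372/41 = -556372/41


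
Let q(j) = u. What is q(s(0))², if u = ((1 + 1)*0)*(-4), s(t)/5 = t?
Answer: 0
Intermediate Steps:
s(t) = 5*t
u = 0 (u = (2*0)*(-4) = 0*(-4) = 0)
q(j) = 0
q(s(0))² = 0² = 0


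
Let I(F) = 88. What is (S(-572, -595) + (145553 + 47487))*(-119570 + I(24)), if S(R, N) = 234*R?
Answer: -7072378544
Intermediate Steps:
(S(-572, -595) + (145553 + 47487))*(-119570 + I(24)) = (234*(-572) + (145553 + 47487))*(-119570 + 88) = (-133848 + 193040)*(-119482) = 59192*(-119482) = -7072378544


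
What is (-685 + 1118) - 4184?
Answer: -3751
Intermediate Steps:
(-685 + 1118) - 4184 = 433 - 4184 = -3751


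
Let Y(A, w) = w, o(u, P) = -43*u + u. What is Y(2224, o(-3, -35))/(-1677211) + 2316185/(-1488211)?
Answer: -3884918474621/2496043859521 ≈ -1.5564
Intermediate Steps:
o(u, P) = -42*u
Y(2224, o(-3, -35))/(-1677211) + 2316185/(-1488211) = -42*(-3)/(-1677211) + 2316185/(-1488211) = 126*(-1/1677211) + 2316185*(-1/1488211) = -126/1677211 - 2316185/1488211 = -3884918474621/2496043859521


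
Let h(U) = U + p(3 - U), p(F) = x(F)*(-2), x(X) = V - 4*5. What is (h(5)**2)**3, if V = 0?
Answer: 8303765625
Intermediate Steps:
x(X) = -20 (x(X) = 0 - 4*5 = 0 - 20 = -20)
p(F) = 40 (p(F) = -20*(-2) = 40)
h(U) = 40 + U (h(U) = U + 40 = 40 + U)
(h(5)**2)**3 = ((40 + 5)**2)**3 = (45**2)**3 = 2025**3 = 8303765625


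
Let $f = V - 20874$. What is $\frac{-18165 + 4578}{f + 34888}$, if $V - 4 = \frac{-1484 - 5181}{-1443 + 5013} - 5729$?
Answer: $- \frac{9701118}{5917013} \approx -1.6395$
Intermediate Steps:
$V = - \frac{4088983}{714}$ ($V = 4 - \left(5729 - \frac{-1484 - 5181}{-1443 + 5013}\right) = 4 - \left(5729 + \frac{6665}{3570}\right) = 4 - \frac{4091839}{714} = - \frac{4088983}{714} \approx -5726.9$)
$f = - \frac{18993019}{714}$ ($f = - \frac{4088983}{714} - 20874 = - \frac{18993019}{714} \approx -26601.0$)
$\frac{-18165 + 4578}{f + 34888} = \frac{-18165 + 4578}{- \frac{18993019}{714} + 34888} = - \frac{13587}{\frac{5917013}{714}} = \left(-13587\right) \frac{714}{5917013} = - \frac{9701118}{5917013}$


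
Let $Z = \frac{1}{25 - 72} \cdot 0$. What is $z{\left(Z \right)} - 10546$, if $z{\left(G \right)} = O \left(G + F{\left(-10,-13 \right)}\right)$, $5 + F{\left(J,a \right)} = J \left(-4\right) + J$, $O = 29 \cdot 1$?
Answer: $-9821$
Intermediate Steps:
$O = 29$
$F{\left(J,a \right)} = -5 - 3 J$ ($F{\left(J,a \right)} = -5 + \left(J \left(-4\right) + J\right) = -5 + \left(- 4 J + J\right) = -5 - 3 J$)
$Z = 0$ ($Z = \frac{1}{-47} \cdot 0 = \left(- \frac{1}{47}\right) 0 = 0$)
$z{\left(G \right)} = 725 + 29 G$ ($z{\left(G \right)} = 29 \left(G - -25\right) = 29 \left(G + \left(-5 + 30\right)\right) = 29 \left(G + 25\right) = 29 \left(25 + G\right) = 725 + 29 G$)
$z{\left(Z \right)} - 10546 = \left(725 + 29 \cdot 0\right) - 10546 = \left(725 + 0\right) - 10546 = 725 - 10546 = -9821$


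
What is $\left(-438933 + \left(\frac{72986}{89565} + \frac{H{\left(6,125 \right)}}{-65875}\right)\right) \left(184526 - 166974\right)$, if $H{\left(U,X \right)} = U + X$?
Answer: $- \frac{9091027958099544256}{1180018875} \approx -7.7041 \cdot 10^{9}$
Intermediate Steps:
$\left(-438933 + \left(\frac{72986}{89565} + \frac{H{\left(6,125 \right)}}{-65875}\right)\right) \left(184526 - 166974\right) = \left(-438933 + \left(\frac{72986}{89565} + \frac{6 + 125}{-65875}\right)\right) \left(184526 - 166974\right) = \left(-438933 + \left(72986 \cdot \frac{1}{89565} + 131 \left(- \frac{1}{65875}\right)\right)\right) 17552 = \left(-438933 + \left(\frac{72986}{89565} - \frac{131}{65875}\right)\right) 17552 = \left(-438933 + \frac{959243947}{1180018875}\right) 17552 = \left(- \frac{517948265616428}{1180018875}\right) 17552 = - \frac{9091027958099544256}{1180018875}$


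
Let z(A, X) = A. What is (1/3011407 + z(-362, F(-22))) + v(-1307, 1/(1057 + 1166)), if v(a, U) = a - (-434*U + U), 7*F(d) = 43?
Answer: -11171579161655/6694357761 ≈ -1668.8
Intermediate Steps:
F(d) = 43/7 (F(d) = (⅐)*43 = 43/7)
v(a, U) = a + 433*U (v(a, U) = a - (-433)*U = a + 433*U)
(1/3011407 + z(-362, F(-22))) + v(-1307, 1/(1057 + 1166)) = (1/3011407 - 362) + (-1307 + 433/(1057 + 1166)) = (1/3011407 - 362) + (-1307 + 433/2223) = -1090129333/3011407 + (-1307 + 433*(1/2223)) = -1090129333/3011407 + (-1307 + 433/2223) = -1090129333/3011407 - 2905028/2223 = -11171579161655/6694357761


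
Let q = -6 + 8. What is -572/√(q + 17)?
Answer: -572*√19/19 ≈ -131.23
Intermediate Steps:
q = 2
-572/√(q + 17) = -572/√(2 + 17) = -572/√19 = (√19/19)*(-572) = -572*√19/19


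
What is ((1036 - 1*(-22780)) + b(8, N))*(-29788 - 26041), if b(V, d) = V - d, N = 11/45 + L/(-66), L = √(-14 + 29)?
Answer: -59852540201/45 - 55829*√15/66 ≈ -1.3301e+9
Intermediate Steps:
L = √15 ≈ 3.8730
N = 11/45 - √15/66 (N = 11/45 + √15/(-66) = 11*(1/45) + √15*(-1/66) = 11/45 - √15/66 ≈ 0.18576)
((1036 - 1*(-22780)) + b(8, N))*(-29788 - 26041) = ((1036 - 1*(-22780)) + (8 - (11/45 - √15/66)))*(-29788 - 26041) = ((1036 + 22780) + (8 + (-11/45 + √15/66)))*(-55829) = (23816 + (349/45 + √15/66))*(-55829) = (1072069/45 + √15/66)*(-55829) = -59852540201/45 - 55829*√15/66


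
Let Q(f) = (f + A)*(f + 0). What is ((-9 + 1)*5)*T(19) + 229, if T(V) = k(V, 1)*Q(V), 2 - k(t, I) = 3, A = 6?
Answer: 19229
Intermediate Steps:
k(t, I) = -1 (k(t, I) = 2 - 1*3 = 2 - 3 = -1)
Q(f) = f*(6 + f) (Q(f) = (f + 6)*(f + 0) = (6 + f)*f = f*(6 + f))
T(V) = -V*(6 + V)
((-9 + 1)*5)*T(19) + 229 = ((-9 + 1)*5)*(-1*19*(6 + 19)) + 229 = (-8*5)*(-1*19*25) + 229 = -40*(-475) + 229 = 19000 + 229 = 19229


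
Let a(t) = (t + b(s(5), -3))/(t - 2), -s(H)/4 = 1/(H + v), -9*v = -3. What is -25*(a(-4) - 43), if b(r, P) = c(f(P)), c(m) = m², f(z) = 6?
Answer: 3625/3 ≈ 1208.3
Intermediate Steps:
v = ⅓ (v = -⅑*(-3) = ⅓ ≈ 0.33333)
s(H) = -4/(⅓ + H) (s(H) = -4/(H + ⅓) = -4/(⅓ + H))
b(r, P) = 36 (b(r, P) = 6² = 36)
a(t) = (36 + t)/(-2 + t) (a(t) = (t + 36)/(t - 2) = (36 + t)/(-2 + t))
-25*(a(-4) - 43) = -25*((36 - 4)/(-2 - 4) - 43) = -25*(32/(-6) - 43) = -25*(-⅙*32 - 43) = -25*(-16/3 - 43) = -25*(-145/3) = 3625/3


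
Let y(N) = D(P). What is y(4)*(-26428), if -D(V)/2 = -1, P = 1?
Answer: -52856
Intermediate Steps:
D(V) = 2 (D(V) = -2*(-1) = 2)
y(N) = 2
y(4)*(-26428) = 2*(-26428) = -52856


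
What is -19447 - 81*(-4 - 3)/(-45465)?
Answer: -42102782/2165 ≈ -19447.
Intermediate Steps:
-19447 - 81*(-4 - 3)/(-45465) = -19447 - 81*(-7)*(-1)/45465 = -19447 - (-567)*(-1)/45465 = -19447 - 1*27/2165 = -19447 - 27/2165 = -42102782/2165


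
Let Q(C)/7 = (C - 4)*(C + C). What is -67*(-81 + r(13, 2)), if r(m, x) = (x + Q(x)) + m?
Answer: 8174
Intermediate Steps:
Q(C) = 14*C*(-4 + C) (Q(C) = 7*((C - 4)*(C + C)) = 7*((-4 + C)*(2*C)) = 7*(2*C*(-4 + C)) = 14*C*(-4 + C))
r(m, x) = m + x + 14*x*(-4 + x) (r(m, x) = (x + 14*x*(-4 + x)) + m = m + x + 14*x*(-4 + x))
-67*(-81 + r(13, 2)) = -67*(-81 + (13 + 2 + 14*2*(-4 + 2))) = -67*(-81 + (13 + 2 + 14*2*(-2))) = -67*(-81 + (13 + 2 - 56)) = -67*(-81 - 41) = -67*(-122) = 8174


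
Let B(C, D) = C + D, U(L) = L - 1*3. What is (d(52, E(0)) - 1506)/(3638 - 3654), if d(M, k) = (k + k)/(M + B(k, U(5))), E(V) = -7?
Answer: 17699/188 ≈ 94.144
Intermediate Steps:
U(L) = -3 + L (U(L) = L - 3 = -3 + L)
d(M, k) = 2*k/(2 + M + k) (d(M, k) = (k + k)/(M + (k + (-3 + 5))) = (2*k)/(M + (k + 2)) = (2*k)/(M + (2 + k)) = (2*k)/(2 + M + k) = 2*k/(2 + M + k))
(d(52, E(0)) - 1506)/(3638 - 3654) = (2*(-7)/(2 + 52 - 7) - 1506)/(3638 - 3654) = (2*(-7)/47 - 1506)/(-16) = (2*(-7)*(1/47) - 1506)*(-1/16) = (-14/47 - 1506)*(-1/16) = -70796/47*(-1/16) = 17699/188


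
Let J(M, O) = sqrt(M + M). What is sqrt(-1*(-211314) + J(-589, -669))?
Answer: sqrt(211314 + I*sqrt(1178)) ≈ 459.69 + 0.037*I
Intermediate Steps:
J(M, O) = sqrt(2)*sqrt(M) (J(M, O) = sqrt(2*M) = sqrt(2)*sqrt(M))
sqrt(-1*(-211314) + J(-589, -669)) = sqrt(-1*(-211314) + sqrt(2)*sqrt(-589)) = sqrt(211314 + sqrt(2)*(I*sqrt(589))) = sqrt(211314 + I*sqrt(1178))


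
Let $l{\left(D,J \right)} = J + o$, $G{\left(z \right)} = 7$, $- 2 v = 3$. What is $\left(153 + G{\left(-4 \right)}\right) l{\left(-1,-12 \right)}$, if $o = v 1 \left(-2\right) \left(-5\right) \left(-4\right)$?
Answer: $7680$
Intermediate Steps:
$v = - \frac{3}{2}$ ($v = \left(- \frac{1}{2}\right) 3 = - \frac{3}{2} \approx -1.5$)
$o = 60$ ($o = - \frac{3 \cdot 1 \left(-2\right) \left(-5\right)}{2} \left(-4\right) = - \frac{3 \left(\left(-2\right) \left(-5\right)\right)}{2} \left(-4\right) = \left(- \frac{3}{2}\right) 10 \left(-4\right) = \left(-15\right) \left(-4\right) = 60$)
$l{\left(D,J \right)} = 60 + J$ ($l{\left(D,J \right)} = J + 60 = 60 + J$)
$\left(153 + G{\left(-4 \right)}\right) l{\left(-1,-12 \right)} = \left(153 + 7\right) \left(60 - 12\right) = 160 \cdot 48 = 7680$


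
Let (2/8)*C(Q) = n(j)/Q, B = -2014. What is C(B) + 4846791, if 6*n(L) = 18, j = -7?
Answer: 4880718531/1007 ≈ 4.8468e+6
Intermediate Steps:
n(L) = 3 (n(L) = (⅙)*18 = 3)
C(Q) = 12/Q (C(Q) = 4*(3/Q) = 12/Q)
C(B) + 4846791 = 12/(-2014) + 4846791 = 12*(-1/2014) + 4846791 = -6/1007 + 4846791 = 4880718531/1007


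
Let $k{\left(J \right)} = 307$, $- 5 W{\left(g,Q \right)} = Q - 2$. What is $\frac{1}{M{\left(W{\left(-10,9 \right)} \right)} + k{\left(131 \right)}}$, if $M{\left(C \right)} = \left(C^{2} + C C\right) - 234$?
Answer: $\frac{25}{1923} \approx 0.013001$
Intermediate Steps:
$W{\left(g,Q \right)} = \frac{2}{5} - \frac{Q}{5}$ ($W{\left(g,Q \right)} = - \frac{Q - 2}{5} = - \frac{-2 + Q}{5} = \frac{2}{5} - \frac{Q}{5}$)
$M{\left(C \right)} = -234 + 2 C^{2}$ ($M{\left(C \right)} = \left(C^{2} + C^{2}\right) - 234 = 2 C^{2} - 234 = -234 + 2 C^{2}$)
$\frac{1}{M{\left(W{\left(-10,9 \right)} \right)} + k{\left(131 \right)}} = \frac{1}{\left(-234 + 2 \left(\frac{2}{5} - \frac{9}{5}\right)^{2}\right) + 307} = \frac{1}{\left(-234 + 2 \left(- \frac{7}{5}\right)^{2}\right) + 307} = \frac{1}{\left(-234 + 2 \cdot \frac{49}{25}\right) + 307} = \frac{1}{\left(-234 + \frac{98}{25}\right) + 307} = \frac{1}{- \frac{5752}{25} + 307} = \frac{1}{\frac{1923}{25}} = \frac{25}{1923}$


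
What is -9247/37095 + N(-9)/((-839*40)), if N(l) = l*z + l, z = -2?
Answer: -12426527/49796328 ≈ -0.24955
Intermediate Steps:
N(l) = -l (N(l) = l*(-2) + l = -2*l + l = -l)
-9247/37095 + N(-9)/((-839*40)) = -9247/37095 + (-1*(-9))/((-839*40)) = -9247*1/37095 + 9/(-33560) = -9247/37095 + 9*(-1/33560) = -9247/37095 - 9/33560 = -12426527/49796328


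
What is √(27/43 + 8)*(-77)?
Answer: -77*√15953/43 ≈ -226.17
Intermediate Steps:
√(27/43 + 8)*(-77) = √(371/43)*(-77) = (√15953/43)*(-77) = -77*√15953/43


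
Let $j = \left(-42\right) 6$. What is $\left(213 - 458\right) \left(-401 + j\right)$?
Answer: $159985$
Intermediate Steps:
$j = -252$
$\left(213 - 458\right) \left(-401 + j\right) = \left(213 - 458\right) \left(-401 - 252\right) = \left(-245\right) \left(-653\right) = 159985$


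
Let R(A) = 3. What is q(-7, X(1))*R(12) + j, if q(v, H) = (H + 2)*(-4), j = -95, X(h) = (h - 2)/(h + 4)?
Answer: -583/5 ≈ -116.60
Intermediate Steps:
X(h) = (-2 + h)/(4 + h)
q(v, H) = -8 - 4*H (q(v, H) = (2 + H)*(-4) = -8 - 4*H)
q(-7, X(1))*R(12) + j = (-8 - 4*(-2 + 1)/(4 + 1))*3 - 95 = (-8 - 4*(-1)/5)*3 - 95 = (-8 - 4*(-⅕))*3 - 95 = (-8 + ⅘)*3 - 95 = -36/5*3 - 95 = -108/5 - 95 = -583/5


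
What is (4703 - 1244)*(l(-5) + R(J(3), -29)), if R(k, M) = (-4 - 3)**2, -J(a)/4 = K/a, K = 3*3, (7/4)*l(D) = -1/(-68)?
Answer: 20172888/119 ≈ 1.6952e+5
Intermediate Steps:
l(D) = 1/119 (l(D) = 4*(-1/(-68))/7 = 4*(-1*(-1/68))/7 = (4/7)*(1/68) = 1/119)
K = 9
J(a) = -36/a
R(k, M) = 49 (R(k, M) = (-7)**2 = 49)
(4703 - 1244)*(l(-5) + R(J(3), -29)) = (4703 - 1244)*(1/119 + 49) = 3459*(5832/119) = 20172888/119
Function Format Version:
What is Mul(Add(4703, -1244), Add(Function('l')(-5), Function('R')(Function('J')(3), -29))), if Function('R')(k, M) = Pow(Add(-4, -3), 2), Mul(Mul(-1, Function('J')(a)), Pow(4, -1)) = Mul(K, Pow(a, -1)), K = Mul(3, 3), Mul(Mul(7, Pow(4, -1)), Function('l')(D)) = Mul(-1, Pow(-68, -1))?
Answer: Rational(20172888, 119) ≈ 1.6952e+5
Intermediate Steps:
Function('l')(D) = Rational(1, 119) (Function('l')(D) = Mul(Rational(4, 7), Mul(-1, Pow(-68, -1))) = Mul(Rational(4, 7), Mul(-1, Rational(-1, 68))) = Mul(Rational(4, 7), Rational(1, 68)) = Rational(1, 119))
K = 9
Function('J')(a) = Mul(-36, Pow(a, -1)) (Function('J')(a) = Mul(-4, Mul(9, Pow(a, -1))) = Mul(-36, Pow(a, -1)))
Function('R')(k, M) = 49 (Function('R')(k, M) = Pow(-7, 2) = 49)
Mul(Add(4703, -1244), Add(Function('l')(-5), Function('R')(Function('J')(3), -29))) = Mul(Add(4703, -1244), Add(Rational(1, 119), 49)) = Mul(3459, Rational(5832, 119)) = Rational(20172888, 119)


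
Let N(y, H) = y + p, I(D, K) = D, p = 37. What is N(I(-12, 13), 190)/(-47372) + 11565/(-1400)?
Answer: -27394609/3316040 ≈ -8.2612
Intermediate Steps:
N(y, H) = 37 + y (N(y, H) = y + 37 = 37 + y)
N(I(-12, 13), 190)/(-47372) + 11565/(-1400) = (37 - 12)/(-47372) + 11565/(-1400) = 25*(-1/47372) + 11565*(-1/1400) = -25/47372 - 2313/280 = -27394609/3316040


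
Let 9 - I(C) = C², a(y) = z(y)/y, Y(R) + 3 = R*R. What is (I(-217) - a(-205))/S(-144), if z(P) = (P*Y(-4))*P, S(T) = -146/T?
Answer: -3197880/73 ≈ -43807.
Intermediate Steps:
Y(R) = -3 + R² (Y(R) = -3 + R*R = -3 + R²)
z(P) = 13*P² (z(P) = (P*(-3 + (-4)²))*P = (P*(-3 + 16))*P = (P*13)*P = (13*P)*P = 13*P²)
a(y) = 13*y (a(y) = (13*y²)/y = 13*y)
I(C) = 9 - C²
(I(-217) - a(-205))/S(-144) = ((9 - 1*(-217)²) - 13*(-205))/((-146/(-144))) = ((9 - 1*47089) - 1*(-2665))/((-146*(-1/144))) = ((9 - 47089) + 2665)/(73/72) = (-47080 + 2665)*(72/73) = -44415*72/73 = -3197880/73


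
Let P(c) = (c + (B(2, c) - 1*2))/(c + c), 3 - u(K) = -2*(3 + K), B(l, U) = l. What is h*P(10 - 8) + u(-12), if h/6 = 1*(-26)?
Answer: -93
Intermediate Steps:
h = -156 (h = 6*(1*(-26)) = 6*(-26) = -156)
u(K) = 9 + 2*K (u(K) = 3 - (-2)*(3 + K) = 3 - (-6 - 2*K) = 3 + (6 + 2*K) = 9 + 2*K)
P(c) = ½ (P(c) = (c + (2 - 1*2))/(c + c) = (c + (2 - 2))/((2*c)) = (c + 0)*(1/(2*c)) = c*(1/(2*c)) = ½)
h*P(10 - 8) + u(-12) = -156*½ + (9 + 2*(-12)) = -78 + (9 - 24) = -78 - 15 = -93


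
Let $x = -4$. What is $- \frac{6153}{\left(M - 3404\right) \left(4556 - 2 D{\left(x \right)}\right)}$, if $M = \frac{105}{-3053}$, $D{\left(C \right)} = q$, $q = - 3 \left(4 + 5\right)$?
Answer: $\frac{18785109}{47909503370} \approx 0.0003921$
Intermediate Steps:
$q = -27$ ($q = \left(-3\right) 9 = -27$)
$D{\left(C \right)} = -27$
$M = - \frac{105}{3053}$ ($M = 105 \left(- \frac{1}{3053}\right) = - \frac{105}{3053} \approx -0.034392$)
$- \frac{6153}{\left(M - 3404\right) \left(4556 - 2 D{\left(x \right)}\right)} = - \frac{6153}{\left(- \frac{105}{3053} - 3404\right) \left(4556 - -54\right)} = - \frac{6153}{\left(- \frac{10392517}{3053}\right) \left(4556 + 54\right)} = - \frac{6153}{\left(- \frac{10392517}{3053}\right) 4610} = - \frac{6153}{- \frac{47909503370}{3053}} = \left(-6153\right) \left(- \frac{3053}{47909503370}\right) = \frac{18785109}{47909503370}$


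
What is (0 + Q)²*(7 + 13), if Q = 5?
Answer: 500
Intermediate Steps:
(0 + Q)²*(7 + 13) = (0 + 5)²*(7 + 13) = 5²*20 = 25*20 = 500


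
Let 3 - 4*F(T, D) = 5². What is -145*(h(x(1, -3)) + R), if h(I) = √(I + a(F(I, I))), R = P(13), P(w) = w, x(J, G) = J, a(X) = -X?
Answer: -1885 - 145*√26/2 ≈ -2254.7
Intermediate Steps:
F(T, D) = -11/2 (F(T, D) = ¾ - ¼*5² = ¾ - ¼*25 = ¾ - 25/4 = -11/2)
R = 13
h(I) = √(11/2 + I) (h(I) = √(I - 1*(-11/2)) = √(I + 11/2) = √(11/2 + I))
-145*(h(x(1, -3)) + R) = -145*(√(22 + 4*1)/2 + 13) = -145*(√(22 + 4)/2 + 13) = -145*(√26/2 + 13) = -145*(13 + √26/2) = -1885 - 145*√26/2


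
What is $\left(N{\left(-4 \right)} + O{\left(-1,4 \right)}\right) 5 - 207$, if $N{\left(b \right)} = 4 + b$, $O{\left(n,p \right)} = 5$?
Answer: $-182$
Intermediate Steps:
$\left(N{\left(-4 \right)} + O{\left(-1,4 \right)}\right) 5 - 207 = \left(\left(4 - 4\right) + 5\right) 5 - 207 = \left(0 + 5\right) 5 - 207 = 5 \cdot 5 - 207 = 25 - 207 = -182$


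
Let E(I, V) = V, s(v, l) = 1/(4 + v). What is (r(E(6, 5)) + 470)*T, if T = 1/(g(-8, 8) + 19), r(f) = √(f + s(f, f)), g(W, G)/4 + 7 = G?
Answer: 470/23 + √46/69 ≈ 20.533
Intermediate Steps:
g(W, G) = -28 + 4*G
r(f) = √(f + 1/(4 + f))
T = 1/23 (T = 1/((-28 + 4*8) + 19) = 1/((-28 + 32) + 19) = 1/(4 + 19) = 1/23 ≈ 0.043478)
(r(E(6, 5)) + 470)*T = (√((1 + 5*(4 + 5))/(4 + 5)) + 470)*(1/23) = (√((1 + 5*9)/9) + 470)*(1/23) = (√((1 + 45)/9) + 470)*(1/23) = (√((⅑)*46) + 470)*(1/23) = (√(46/9) + 470)*(1/23) = (√46/3 + 470)*(1/23) = (470 + √46/3)*(1/23) = 470/23 + √46/69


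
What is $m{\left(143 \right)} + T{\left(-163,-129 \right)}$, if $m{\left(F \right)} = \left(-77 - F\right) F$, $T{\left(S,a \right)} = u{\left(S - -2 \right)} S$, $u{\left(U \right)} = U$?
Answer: $-5217$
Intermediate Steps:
$T{\left(S,a \right)} = S \left(2 + S\right)$ ($T{\left(S,a \right)} = \left(S - -2\right) S = \left(S + 2\right) S = \left(2 + S\right) S = S \left(2 + S\right)$)
$m{\left(F \right)} = F \left(-77 - F\right)$
$m{\left(143 \right)} + T{\left(-163,-129 \right)} = \left(-1\right) 143 \left(77 + 143\right) - 163 \left(2 - 163\right) = \left(-1\right) 143 \cdot 220 - -26243 = -31460 + 26243 = -5217$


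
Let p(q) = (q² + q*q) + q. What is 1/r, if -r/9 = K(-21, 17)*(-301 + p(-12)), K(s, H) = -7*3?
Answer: -1/4725 ≈ -0.00021164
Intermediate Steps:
p(q) = q + 2*q² (p(q) = (q² + q²) + q = 2*q² + q = q + 2*q²)
K(s, H) = -21
r = -4725 (r = -(-189)*(-301 - 12*(1 + 2*(-12))) = -(-189)*(-301 - 12*(1 - 24)) = -(-189)*(-301 - 12*(-23)) = -(-189)*(-301 + 276) = -(-189)*(-25) = -9*525 = -4725)
1/r = 1/(-4725) = -1/4725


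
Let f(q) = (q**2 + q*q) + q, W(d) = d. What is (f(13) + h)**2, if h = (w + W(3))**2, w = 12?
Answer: 331776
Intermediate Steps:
h = 225 (h = (12 + 3)**2 = 15**2 = 225)
f(q) = q + 2*q**2 (f(q) = (q**2 + q**2) + q = 2*q**2 + q = q + 2*q**2)
(f(13) + h)**2 = (13*(1 + 2*13) + 225)**2 = (13*(1 + 26) + 225)**2 = (13*27 + 225)**2 = (351 + 225)**2 = 576**2 = 331776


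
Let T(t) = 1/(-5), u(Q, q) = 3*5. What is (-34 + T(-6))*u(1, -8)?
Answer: -513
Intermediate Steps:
u(Q, q) = 15
T(t) = -1/5
(-34 + T(-6))*u(1, -8) = (-34 - 1/5)*15 = -171/5*15 = -513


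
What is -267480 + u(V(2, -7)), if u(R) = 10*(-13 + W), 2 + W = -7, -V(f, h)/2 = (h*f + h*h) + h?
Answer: -267700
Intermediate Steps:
V(f, h) = -2*h - 2*h² - 2*f*h (V(f, h) = -2*((h*f + h*h) + h) = -2*((f*h + h²) + h) = -2*((h² + f*h) + h) = -2*(h + h² + f*h) = -2*h - 2*h² - 2*f*h)
W = -9 (W = -2 - 7 = -9)
u(R) = -220 (u(R) = 10*(-13 - 9) = 10*(-22) = -220)
-267480 + u(V(2, -7)) = -267480 - 220 = -267700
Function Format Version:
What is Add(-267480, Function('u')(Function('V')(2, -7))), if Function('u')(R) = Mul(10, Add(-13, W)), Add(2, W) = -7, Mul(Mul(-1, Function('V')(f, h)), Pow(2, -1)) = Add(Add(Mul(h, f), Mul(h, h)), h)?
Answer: -267700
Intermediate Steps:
Function('V')(f, h) = Add(Mul(-2, h), Mul(-2, Pow(h, 2)), Mul(-2, f, h)) (Function('V')(f, h) = Mul(-2, Add(Add(Mul(h, f), Mul(h, h)), h)) = Mul(-2, Add(Add(Mul(f, h), Pow(h, 2)), h)) = Mul(-2, Add(Add(Pow(h, 2), Mul(f, h)), h)) = Mul(-2, Add(h, Pow(h, 2), Mul(f, h))) = Add(Mul(-2, h), Mul(-2, Pow(h, 2)), Mul(-2, f, h)))
W = -9 (W = Add(-2, -7) = -9)
Function('u')(R) = -220 (Function('u')(R) = Mul(10, Add(-13, -9)) = Mul(10, -22) = -220)
Add(-267480, Function('u')(Function('V')(2, -7))) = Add(-267480, -220) = -267700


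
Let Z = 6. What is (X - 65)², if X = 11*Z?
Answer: 1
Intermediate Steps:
X = 66 (X = 11*6 = 66)
(X - 65)² = (66 - 65)² = 1² = 1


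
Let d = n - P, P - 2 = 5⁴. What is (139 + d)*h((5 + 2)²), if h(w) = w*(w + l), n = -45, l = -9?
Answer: -1044680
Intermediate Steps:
h(w) = w*(-9 + w) (h(w) = w*(w - 9) = w*(-9 + w))
P = 627 (P = 2 + 5⁴ = 2 + 625 = 627)
d = -672 (d = -45 - 1*627 = -45 - 627 = -672)
(139 + d)*h((5 + 2)²) = (139 - 672)*((5 + 2)²*(-9 + (5 + 2)²)) = -533*7²*(-9 + 7²) = -26117*(-9 + 49) = -26117*40 = -533*1960 = -1044680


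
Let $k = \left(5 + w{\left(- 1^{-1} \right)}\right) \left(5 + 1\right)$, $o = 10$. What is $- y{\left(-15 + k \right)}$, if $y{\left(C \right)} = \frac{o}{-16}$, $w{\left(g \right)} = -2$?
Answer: $\frac{5}{8} \approx 0.625$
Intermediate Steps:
$k = 18$ ($k = \left(5 - 2\right) \left(5 + 1\right) = 3 \cdot 6 = 18$)
$y{\left(C \right)} = - \frac{5}{8}$ ($y{\left(C \right)} = \frac{10}{-16} = 10 \left(- \frac{1}{16}\right) = - \frac{5}{8}$)
$- y{\left(-15 + k \right)} = \left(-1\right) \left(- \frac{5}{8}\right) = \frac{5}{8}$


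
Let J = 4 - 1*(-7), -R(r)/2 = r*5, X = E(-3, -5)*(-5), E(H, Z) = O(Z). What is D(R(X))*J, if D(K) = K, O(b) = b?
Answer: -2750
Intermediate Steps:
E(H, Z) = Z
X = 25 (X = -5*(-5) = 25)
R(r) = -10*r (R(r) = -2*r*5 = -10*r)
J = 11 (J = 4 + 7 = 11)
D(R(X))*J = -10*25*11 = -250*11 = -2750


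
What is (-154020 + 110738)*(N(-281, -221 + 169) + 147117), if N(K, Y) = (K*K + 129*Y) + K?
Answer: -9482610098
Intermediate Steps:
N(K, Y) = K + K² + 129*Y (N(K, Y) = (K² + 129*Y) + K = K + K² + 129*Y)
(-154020 + 110738)*(N(-281, -221 + 169) + 147117) = (-154020 + 110738)*((-281 + (-281)² + 129*(-221 + 169)) + 147117) = -43282*((-281 + 78961 + 129*(-52)) + 147117) = -43282*((-281 + 78961 - 6708) + 147117) = -43282*(71972 + 147117) = -43282*219089 = -9482610098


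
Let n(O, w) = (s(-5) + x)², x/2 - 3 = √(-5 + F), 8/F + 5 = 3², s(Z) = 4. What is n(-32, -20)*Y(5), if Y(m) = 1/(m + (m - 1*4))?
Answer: 44/3 + 20*I*√3/3 ≈ 14.667 + 11.547*I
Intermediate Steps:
F = 2 (F = 8/(-5 + 3²) = 8/(-5 + 9) = 8/4 = 8*(¼) = 2)
Y(m) = 1/(-4 + 2*m) (Y(m) = 1/(m + (m - 4)) = 1/(m + (-4 + m)) = 1/(-4 + 2*m))
x = 6 + 2*I*√3 (x = 6 + 2*√(-5 + 2) = 6 + 2*√(-3) = 6 + 2*(I*√3) = 6 + 2*I*√3 ≈ 6.0 + 3.4641*I)
n(O, w) = (10 + 2*I*√3)² (n(O, w) = (4 + (6 + 2*I*√3))² = (10 + 2*I*√3)²)
n(-32, -20)*Y(5) = (88 + 40*I*√3)*(1/(2*(-2 + 5))) = (88 + 40*I*√3)*((½)/3) = (88 + 40*I*√3)*((½)*(⅓)) = (88 + 40*I*√3)*(⅙) = 44/3 + 20*I*√3/3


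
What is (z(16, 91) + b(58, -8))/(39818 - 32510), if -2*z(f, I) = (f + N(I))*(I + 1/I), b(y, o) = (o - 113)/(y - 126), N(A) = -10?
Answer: -1678517/45221904 ≈ -0.037117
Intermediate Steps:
b(y, o) = (-113 + o)/(-126 + y)
z(f, I) = -(-10 + f)*(I + 1/I)/2 (z(f, I) = -(f - 10)*(I + 1/I)/2 = -(-10 + f)*(I + 1/I)/2)
(z(16, 91) + b(58, -8))/(39818 - 32510) = ((½)*(10 - 1*16 + 91²*(10 - 1*16))/91 + (-113 - 8)/(-126 + 58))/(39818 - 32510) = ((½)*(1/91)*(10 - 16 + 8281*(10 - 16)) - 121/(-68))/7308 = ((½)*(1/91)*(10 - 16 + 8281*(-6)) - 1/68*(-121))*(1/7308) = ((½)*(1/91)*(10 - 16 - 49686) + 121/68)*(1/7308) = ((½)*(1/91)*(-49692) + 121/68)*(1/7308) = (-24846/91 + 121/68)*(1/7308) = -1678517/6188*1/7308 = -1678517/45221904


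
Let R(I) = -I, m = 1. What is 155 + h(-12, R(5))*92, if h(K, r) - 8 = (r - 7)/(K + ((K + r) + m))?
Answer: 6513/7 ≈ 930.43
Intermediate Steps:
h(K, r) = 8 + (-7 + r)/(1 + r + 2*K) (h(K, r) = 8 + (r - 7)/(K + ((K + r) + 1)) = 8 + (-7 + r)/(K + (1 + K + r)) = 8 + (-7 + r)/(1 + r + 2*K))
155 + h(-12, R(5))*92 = 155 + ((1 + 9*(-1*5) + 16*(-12))/(1 - 1*5 + 2*(-12)))*92 = 155 + ((1 + 9*(-5) - 192)/(1 - 5 - 24))*92 = 155 + ((1 - 45 - 192)/(-28))*92 = 155 - 1/28*(-236)*92 = 155 + (59/7)*92 = 155 + 5428/7 = 6513/7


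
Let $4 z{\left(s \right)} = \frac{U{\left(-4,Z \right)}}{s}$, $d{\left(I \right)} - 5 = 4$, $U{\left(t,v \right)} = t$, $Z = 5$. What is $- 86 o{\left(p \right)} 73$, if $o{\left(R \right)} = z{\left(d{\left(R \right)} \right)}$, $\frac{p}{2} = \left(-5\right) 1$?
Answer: $\frac{6278}{9} \approx 697.56$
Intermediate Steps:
$d{\left(I \right)} = 9$ ($d{\left(I \right)} = 5 + 4 = 9$)
$p = -10$ ($p = 2 \left(\left(-5\right) 1\right) = 2 \left(-5\right) = -10$)
$z{\left(s \right)} = - \frac{1}{s}$ ($z{\left(s \right)} = \frac{\left(-4\right) \frac{1}{s}}{4} = - \frac{1}{s}$)
$o{\left(R \right)} = - \frac{1}{9}$
$- 86 o{\left(p \right)} 73 = \left(-86\right) \left(- \frac{1}{9}\right) 73 = \frac{86}{9} \cdot 73 = \frac{6278}{9}$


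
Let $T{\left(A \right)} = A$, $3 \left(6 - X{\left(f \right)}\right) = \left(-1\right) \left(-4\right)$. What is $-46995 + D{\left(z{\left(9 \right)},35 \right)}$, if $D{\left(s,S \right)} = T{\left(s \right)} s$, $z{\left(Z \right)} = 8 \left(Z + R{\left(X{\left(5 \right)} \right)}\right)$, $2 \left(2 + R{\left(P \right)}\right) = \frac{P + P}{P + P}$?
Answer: $-43395$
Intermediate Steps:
$X{\left(f \right)} = \frac{14}{3}$ ($X{\left(f \right)} = 6 - \frac{\left(-1\right) \left(-4\right)}{3} = 6 - \frac{4}{3} = \frac{14}{3}$)
$R{\left(P \right)} = - \frac{3}{2}$ ($R{\left(P \right)} = -2 + \frac{\left(P + P\right) \frac{1}{P + P}}{2} = -2 + \frac{2 P \frac{1}{2 P}}{2} = -2 + \frac{1}{2} \cdot 1 = -2 + \frac{1}{2} = - \frac{3}{2}$)
$z{\left(Z \right)} = -12 + 8 Z$ ($z{\left(Z \right)} = 8 \left(Z - \frac{3}{2}\right) = 8 \left(- \frac{3}{2} + Z\right) = -12 + 8 Z$)
$D{\left(s,S \right)} = s^{2}$ ($D{\left(s,S \right)} = s s = s^{2}$)
$-46995 + D{\left(z{\left(9 \right)},35 \right)} = -46995 + \left(-12 + 8 \cdot 9\right)^{2} = -46995 + \left(-12 + 72\right)^{2} = -46995 + 60^{2} = -46995 + 3600 = -43395$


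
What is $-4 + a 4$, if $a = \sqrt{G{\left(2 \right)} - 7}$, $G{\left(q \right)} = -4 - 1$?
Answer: $-4 + 8 i \sqrt{3} \approx -4.0 + 13.856 i$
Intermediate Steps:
$G{\left(q \right)} = -5$
$a = 2 i \sqrt{3}$ ($a = \sqrt{-5 - 7} = \sqrt{-12} = 2 i \sqrt{3} \approx 3.4641 i$)
$-4 + a 4 = -4 + 2 i \sqrt{3} \cdot 4 = -4 + 8 i \sqrt{3}$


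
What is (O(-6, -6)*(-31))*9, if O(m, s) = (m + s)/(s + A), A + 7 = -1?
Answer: -1674/7 ≈ -239.14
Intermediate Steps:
A = -8 (A = -7 - 1 = -8)
O(m, s) = (m + s)/(-8 + s) (O(m, s) = (m + s)/(s - 8) = (m + s)/(-8 + s))
(O(-6, -6)*(-31))*9 = (((-6 - 6)/(-8 - 6))*(-31))*9 = ((-12/(-14))*(-31))*9 = (-1/14*(-12)*(-31))*9 = ((6/7)*(-31))*9 = -186/7*9 = -1674/7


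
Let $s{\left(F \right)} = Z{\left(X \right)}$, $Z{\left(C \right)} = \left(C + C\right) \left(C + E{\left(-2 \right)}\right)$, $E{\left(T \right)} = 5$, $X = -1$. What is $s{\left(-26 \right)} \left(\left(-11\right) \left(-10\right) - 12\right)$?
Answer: $-784$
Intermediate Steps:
$Z{\left(C \right)} = 2 C \left(5 + C\right)$ ($Z{\left(C \right)} = \left(C + C\right) \left(C + 5\right) = 2 C \left(5 + C\right)$)
$s{\left(F \right)} = -8$ ($s{\left(F \right)} = 2 \left(-1\right) \left(5 - 1\right) = 2 \left(-1\right) 4 = -8$)
$s{\left(-26 \right)} \left(\left(-11\right) \left(-10\right) - 12\right) = - 8 \left(\left(-11\right) \left(-10\right) - 12\right) = - 8 \left(110 - 12\right) = \left(-8\right) 98 = -784$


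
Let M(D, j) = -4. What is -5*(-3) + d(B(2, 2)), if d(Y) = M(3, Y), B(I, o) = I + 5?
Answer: 11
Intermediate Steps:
B(I, o) = 5 + I
d(Y) = -4
-5*(-3) + d(B(2, 2)) = -5*(-3) - 4 = 15 - 4 = 11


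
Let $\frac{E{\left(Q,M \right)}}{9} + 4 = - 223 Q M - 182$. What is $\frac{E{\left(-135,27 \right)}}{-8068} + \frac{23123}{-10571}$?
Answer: $- \frac{77501169575}{85286828} \approx -908.71$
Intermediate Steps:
$E{\left(Q,M \right)} = -1674 - 2007 M Q$ ($E{\left(Q,M \right)} = -36 + 9 \left(- 223 Q M - 182\right) = -36 + 9 \left(- 223 M Q - 182\right) = -36 + 9 \left(-182 - 223 M Q\right) = -36 - \left(1638 + 2007 M Q\right) = -1674 - 2007 M Q$)
$\frac{E{\left(-135,27 \right)}}{-8068} + \frac{23123}{-10571} = \frac{-1674 - 54189 \left(-135\right)}{-8068} + \frac{23123}{-10571} = \left(-1674 + 7315515\right) \left(- \frac{1}{8068}\right) + 23123 \left(- \frac{1}{10571}\right) = 7313841 \left(- \frac{1}{8068}\right) - \frac{23123}{10571} = - \frac{7313841}{8068} - \frac{23123}{10571} = - \frac{77501169575}{85286828}$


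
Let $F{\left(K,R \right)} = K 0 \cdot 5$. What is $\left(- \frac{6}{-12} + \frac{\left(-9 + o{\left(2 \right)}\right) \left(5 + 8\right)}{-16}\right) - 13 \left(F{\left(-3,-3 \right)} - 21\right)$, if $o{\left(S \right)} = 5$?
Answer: $\frac{1107}{4} \approx 276.75$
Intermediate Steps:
$F{\left(K,R \right)} = 0$ ($F{\left(K,R \right)} = 0 \cdot 5 = 0$)
$\left(- \frac{6}{-12} + \frac{\left(-9 + o{\left(2 \right)}\right) \left(5 + 8\right)}{-16}\right) - 13 \left(F{\left(-3,-3 \right)} - 21\right) = \left(- \frac{6}{-12} + \frac{\left(-9 + 5\right) \left(5 + 8\right)}{-16}\right) - 13 \left(0 - 21\right) = \left(\left(-6\right) \left(- \frac{1}{12}\right) + \left(-4\right) 13 \left(- \frac{1}{16}\right)\right) - -273 = \left(\frac{1}{2} - - \frac{13}{4}\right) + 273 = \left(\frac{1}{2} + \frac{13}{4}\right) + 273 = \frac{15}{4} + 273 = \frac{1107}{4}$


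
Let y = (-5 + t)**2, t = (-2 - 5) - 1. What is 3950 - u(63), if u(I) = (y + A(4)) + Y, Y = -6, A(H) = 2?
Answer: 3785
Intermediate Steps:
t = -8 (t = -7 - 1 = -8)
y = 169 (y = (-5 - 8)**2 = (-13)**2 = 169)
u(I) = 165 (u(I) = (169 + 2) - 6 = 171 - 6 = 165)
3950 - u(63) = 3950 - 1*165 = 3950 - 165 = 3785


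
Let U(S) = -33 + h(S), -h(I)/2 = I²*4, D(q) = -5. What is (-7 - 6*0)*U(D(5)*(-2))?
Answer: 5831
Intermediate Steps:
h(I) = -8*I² (h(I) = -2*I²*4 = -8*I²)
U(S) = -33 - 8*S²
(-7 - 6*0)*U(D(5)*(-2)) = (-7 - 6*0)*(-33 - 8*(-5*(-2))²) = (-7 + 0)*(-33 - 8*10²) = -7*(-33 - 8*100) = -7*(-33 - 800) = -7*(-833) = 5831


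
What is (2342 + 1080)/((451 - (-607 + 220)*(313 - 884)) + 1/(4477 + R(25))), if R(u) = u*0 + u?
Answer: -15405844/992808051 ≈ -0.015517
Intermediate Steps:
R(u) = u (R(u) = 0 + u = u)
(2342 + 1080)/((451 - (-607 + 220)*(313 - 884)) + 1/(4477 + R(25))) = (2342 + 1080)/((451 - (-607 + 220)*(313 - 884)) + 1/(4477 + 25)) = 3422/((451 - (-387)*(-571)) + 1/4502) = 3422/((451 - 1*220977) + 1/4502) = 3422/((451 - 220977) + 1/4502) = 3422/(-220526 + 1/4502) = 3422/(-992808051/4502) = 3422*(-4502/992808051) = -15405844/992808051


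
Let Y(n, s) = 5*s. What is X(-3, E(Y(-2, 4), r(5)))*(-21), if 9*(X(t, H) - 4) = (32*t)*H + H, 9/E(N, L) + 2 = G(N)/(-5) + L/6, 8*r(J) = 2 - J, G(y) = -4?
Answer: -168084/101 ≈ -1664.2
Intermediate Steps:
r(J) = 1/4 - J/8 (r(J) = (2 - J)/8 = 1/4 - J/8)
E(N, L) = 9/(-6/5 + L/6) (E(N, L) = 9/(-2 + (-4/(-5) + L/6)) = 9/(-2 + (-4*(-1/5) + L*(1/6))) = 9/(-2 + (4/5 + L/6)) = 9/(-6/5 + L/6))
X(t, H) = 4 + H/9 + 32*H*t/9 (X(t, H) = 4 + ((32*t)*H + H)/9 = 4 + (32*H*t + H)/9 = 4 + (H + 32*H*t)/9 = 4 + (H/9 + 32*H*t/9) = 4 + H/9 + 32*H*t/9)
X(-3, E(Y(-2, 4), r(5)))*(-21) = (4 + (270/(-36 + 5*(1/4 - 1/8*5)))/9 + (32/9)*(270/(-36 + 5*(1/4 - 1/8*5)))*(-3))*(-21) = (4 + (270/(-36 + 5*(1/4 - 5/8)))/9 + (32/9)*(270/(-36 + 5*(1/4 - 5/8)))*(-3))*(-21) = (4 + (270/(-36 + 5*(-3/8)))/9 + (32/9)*(270/(-36 + 5*(-3/8)))*(-3))*(-21) = (4 + (270/(-36 - 15/8))/9 + (32/9)*(270/(-36 - 15/8))*(-3))*(-21) = (4 + (270/(-303/8))/9 + (32/9)*(270/(-303/8))*(-3))*(-21) = (4 + (270*(-8/303))/9 + (32/9)*(270*(-8/303))*(-3))*(-21) = (4 + (1/9)*(-720/101) + (32/9)*(-720/101)*(-3))*(-21) = (4 - 80/101 + 7680/101)*(-21) = (8004/101)*(-21) = -168084/101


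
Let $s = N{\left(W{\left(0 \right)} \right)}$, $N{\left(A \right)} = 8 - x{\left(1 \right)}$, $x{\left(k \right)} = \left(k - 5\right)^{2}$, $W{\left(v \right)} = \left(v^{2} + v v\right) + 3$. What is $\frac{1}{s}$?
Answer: $- \frac{1}{8} \approx -0.125$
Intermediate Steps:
$W{\left(v \right)} = 3 + 2 v^{2}$ ($W{\left(v \right)} = \left(v^{2} + v^{2}\right) + 3 = 2 v^{2} + 3 = 3 + 2 v^{2}$)
$x{\left(k \right)} = \left(-5 + k\right)^{2}$
$N{\left(A \right)} = -8$ ($N{\left(A \right)} = 8 - \left(-5 + 1\right)^{2} = 8 - \left(-4\right)^{2} = 8 - 16 = -8$)
$s = -8$
$\frac{1}{s} = \frac{1}{-8} = - \frac{1}{8}$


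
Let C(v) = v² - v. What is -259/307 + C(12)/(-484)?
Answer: -3770/3377 ≈ -1.1164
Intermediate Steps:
-259/307 + C(12)/(-484) = -259/307 + (12*(-1 + 12))/(-484) = -259*1/307 + (12*11)*(-1/484) = -259/307 + 132*(-1/484) = -259/307 - 3/11 = -3770/3377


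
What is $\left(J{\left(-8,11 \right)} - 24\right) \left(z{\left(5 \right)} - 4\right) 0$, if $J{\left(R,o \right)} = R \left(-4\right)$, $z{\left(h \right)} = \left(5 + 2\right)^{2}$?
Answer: $0$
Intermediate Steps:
$z{\left(h \right)} = 49$ ($z{\left(h \right)} = 7^{2} = 49$)
$J{\left(R,o \right)} = - 4 R$
$\left(J{\left(-8,11 \right)} - 24\right) \left(z{\left(5 \right)} - 4\right) 0 = \left(\left(-4\right) \left(-8\right) - 24\right) \left(49 - 4\right) 0 = \left(32 - 24\right) 45 \cdot 0 = 8 \cdot 0 = 0$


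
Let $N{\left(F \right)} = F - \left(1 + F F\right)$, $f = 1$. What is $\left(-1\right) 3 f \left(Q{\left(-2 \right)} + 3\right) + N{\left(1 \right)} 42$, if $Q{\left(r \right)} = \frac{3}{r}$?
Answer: $- \frac{93}{2} \approx -46.5$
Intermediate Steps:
$N{\left(F \right)} = -1 + F - F^{2}$ ($N{\left(F \right)} = F - \left(1 + F^{2}\right) = -1 + F - F^{2}$)
$\left(-1\right) 3 f \left(Q{\left(-2 \right)} + 3\right) + N{\left(1 \right)} 42 = \left(-1\right) 3 \cdot 1 \left(\frac{3}{-2} + 3\right) + \left(-1 + 1 - 1^{2}\right) 42 = - 3 \cdot 1 \left(3 \left(- \frac{1}{2}\right) + 3\right) + \left(-1 + 1 - 1\right) 42 = - 3 \cdot 1 \left(- \frac{3}{2} + 3\right) + \left(-1 + 1 - 1\right) 42 = - 3 \cdot 1 \cdot \frac{3}{2} - 42 = \left(-3\right) \frac{3}{2} - 42 = - \frac{9}{2} - 42 = - \frac{93}{2}$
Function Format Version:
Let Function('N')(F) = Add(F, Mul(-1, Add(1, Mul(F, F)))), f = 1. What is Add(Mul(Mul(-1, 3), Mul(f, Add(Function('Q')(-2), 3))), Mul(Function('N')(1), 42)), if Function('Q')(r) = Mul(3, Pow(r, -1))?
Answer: Rational(-93, 2) ≈ -46.500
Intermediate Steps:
Function('N')(F) = Add(-1, F, Mul(-1, Pow(F, 2))) (Function('N')(F) = Add(F, Mul(-1, Add(1, Pow(F, 2)))) = Add(F, Add(-1, Mul(-1, Pow(F, 2)))) = Add(-1, F, Mul(-1, Pow(F, 2))))
Add(Mul(Mul(-1, 3), Mul(f, Add(Function('Q')(-2), 3))), Mul(Function('N')(1), 42)) = Add(Mul(Mul(-1, 3), Mul(1, Add(Mul(3, Pow(-2, -1)), 3))), Mul(Add(-1, 1, Mul(-1, Pow(1, 2))), 42)) = Add(Mul(-3, Mul(1, Add(Mul(3, Rational(-1, 2)), 3))), Mul(Add(-1, 1, Mul(-1, 1)), 42)) = Add(Mul(-3, Mul(1, Add(Rational(-3, 2), 3))), Mul(Add(-1, 1, -1), 42)) = Add(Mul(-3, Mul(1, Rational(3, 2))), Mul(-1, 42)) = Add(Mul(-3, Rational(3, 2)), -42) = Add(Rational(-9, 2), -42) = Rational(-93, 2)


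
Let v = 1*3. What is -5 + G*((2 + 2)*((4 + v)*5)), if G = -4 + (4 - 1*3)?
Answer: -425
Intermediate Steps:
v = 3
G = -3 (G = -4 + (4 - 3) = -4 + 1 = -3)
-5 + G*((2 + 2)*((4 + v)*5)) = -5 - 3*(2 + 2)*(4 + 3)*5 = -5 - 12*7*5 = -5 - 12*35 = -5 - 3*140 = -5 - 420 = -425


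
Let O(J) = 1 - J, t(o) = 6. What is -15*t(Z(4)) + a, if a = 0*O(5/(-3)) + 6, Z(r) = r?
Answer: -84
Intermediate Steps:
a = 6 (a = 0*(1 - 5/(-3)) + 6 = 0*(1 - 5*(-1)/3) + 6 = 0*(1 - 1*(-5/3)) + 6 = 0*(1 + 5/3) + 6 = 0*(8/3) + 6 = 0 + 6 = 6)
-15*t(Z(4)) + a = -15*6 + 6 = -90 + 6 = -84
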